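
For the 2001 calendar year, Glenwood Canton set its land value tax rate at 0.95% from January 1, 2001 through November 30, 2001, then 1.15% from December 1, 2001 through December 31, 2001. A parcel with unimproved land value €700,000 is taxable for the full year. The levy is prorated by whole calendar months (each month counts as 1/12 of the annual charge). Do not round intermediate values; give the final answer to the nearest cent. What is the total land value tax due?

€6,766.67

January 1 – November 30, 2001: 11 months at 0.95% → €700,000 × 0.95% × 11/12 = €6,095.8333
December 1 – December 31, 2001: 1 month at 1.15% → €700,000 × 1.15% × 1/12 = €670.8333
Total = €6,766.6667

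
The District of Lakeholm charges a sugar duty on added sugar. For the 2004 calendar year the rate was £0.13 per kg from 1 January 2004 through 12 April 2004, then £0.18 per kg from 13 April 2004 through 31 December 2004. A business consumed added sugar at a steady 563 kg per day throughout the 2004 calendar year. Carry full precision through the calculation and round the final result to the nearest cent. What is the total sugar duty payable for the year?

£34190.99

1 January – 12 April 2004: 103 days × 563 kg/day = 57,989 kg at £0.13/kg → £7538.57
13 April – 31 December 2004: 263 days × 563 kg/day = 148,069 kg at £0.18/kg → £26652.42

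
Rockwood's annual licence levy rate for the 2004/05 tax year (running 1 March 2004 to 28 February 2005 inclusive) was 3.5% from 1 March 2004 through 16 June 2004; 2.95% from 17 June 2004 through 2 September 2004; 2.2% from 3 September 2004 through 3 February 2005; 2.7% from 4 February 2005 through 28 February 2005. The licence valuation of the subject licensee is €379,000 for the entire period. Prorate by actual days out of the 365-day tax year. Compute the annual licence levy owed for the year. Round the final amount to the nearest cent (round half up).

1 March – 16 June 2004: 108 days at 3.5% → €379,000 × 3.5% × 108/365 = €3,924.9863
17 June – 2 September 2004: 78 days at 2.95% → €379,000 × 2.95% × 78/365 = €2,389.2575
3 September 2004 – 3 February 2005: 154 days at 2.2% → €379,000 × 2.2% × 154/365 = €3,517.9507
4 February – 28 February 2005: 25 days at 2.7% → €379,000 × 2.7% × 25/365 = €700.8904
Total = €10,533.0849

€10,533.08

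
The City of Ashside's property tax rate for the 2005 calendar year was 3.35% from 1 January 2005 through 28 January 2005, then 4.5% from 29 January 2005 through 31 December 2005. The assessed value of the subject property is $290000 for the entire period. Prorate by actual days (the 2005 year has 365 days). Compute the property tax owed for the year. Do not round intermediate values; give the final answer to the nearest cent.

1 January – 28 January 2005: 28 days at 3.35% → $290000 × 3.35% × 28/365 = $745.2603
29 January – 31 December 2005: 337 days at 4.5% → $290000 × 4.5% × 337/365 = $12048.9041
Total = $12794.1644

$12794.16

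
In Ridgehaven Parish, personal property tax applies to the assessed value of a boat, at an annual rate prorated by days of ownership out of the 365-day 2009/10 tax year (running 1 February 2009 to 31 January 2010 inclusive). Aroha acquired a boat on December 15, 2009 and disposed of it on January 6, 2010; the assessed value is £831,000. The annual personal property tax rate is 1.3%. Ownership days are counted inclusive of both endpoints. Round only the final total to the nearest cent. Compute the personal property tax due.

Days held (December 15, 2009 – January 6, 2010): 23 out of 365
Tax = £831,000 × 1.3% × 23/365 = £680.7370

£680.74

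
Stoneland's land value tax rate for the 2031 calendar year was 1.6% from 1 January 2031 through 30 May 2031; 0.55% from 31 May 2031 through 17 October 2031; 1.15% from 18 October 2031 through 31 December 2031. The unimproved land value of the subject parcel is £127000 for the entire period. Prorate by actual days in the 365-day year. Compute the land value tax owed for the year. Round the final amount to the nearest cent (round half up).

£1403.09

1 January – 30 May 2031: 150 days at 1.6% → £127000 × 1.6% × 150/365 = £835.0685
31 May – 17 October 2031: 140 days at 0.55% → £127000 × 0.55% × 140/365 = £267.9178
18 October – 31 December 2031: 75 days at 1.15% → £127000 × 1.15% × 75/365 = £300.1027
Total = £1403.0890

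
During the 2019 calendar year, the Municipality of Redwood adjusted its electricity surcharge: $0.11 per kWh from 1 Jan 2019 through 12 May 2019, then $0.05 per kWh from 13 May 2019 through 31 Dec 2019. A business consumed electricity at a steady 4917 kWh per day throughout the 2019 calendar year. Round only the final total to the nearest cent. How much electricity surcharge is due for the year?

1 Jan – 12 May 2019: 132 days × 4917 kWh/day = 649,044 kWh at $0.11/kWh → $71,394.84
13 May – 31 Dec 2019: 233 days × 4917 kWh/day = 1,145,661 kWh at $0.05/kWh → $57,283.05

$128,677.89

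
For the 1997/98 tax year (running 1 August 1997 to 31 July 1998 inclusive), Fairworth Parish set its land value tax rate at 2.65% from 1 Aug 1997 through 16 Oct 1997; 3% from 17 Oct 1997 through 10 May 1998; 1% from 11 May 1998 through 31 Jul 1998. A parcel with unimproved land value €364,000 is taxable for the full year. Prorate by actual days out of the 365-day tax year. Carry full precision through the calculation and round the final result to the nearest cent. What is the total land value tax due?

€9,015.73

1 Aug – 16 Oct 1997: 77 days at 2.65% → €364,000 × 2.65% × 77/365 = €2,034.9096
17 Oct 1997 – 10 May 1998: 206 days at 3% → €364,000 × 3% × 206/365 = €6,163.0685
11 May – 31 Jul 1998: 82 days at 1% → €364,000 × 1% × 82/365 = €817.7534
Total = €9,015.7315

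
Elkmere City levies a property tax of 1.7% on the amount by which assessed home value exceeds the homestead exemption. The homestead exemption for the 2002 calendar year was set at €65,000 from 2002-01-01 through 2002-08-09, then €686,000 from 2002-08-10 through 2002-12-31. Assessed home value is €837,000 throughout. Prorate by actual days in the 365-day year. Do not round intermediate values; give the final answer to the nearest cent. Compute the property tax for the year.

2002-01-01 to 2002-08-09: 221 days, exemption €65,000 → (€837,000 − €65,000) × 1.7% × 221/365 = €7,946.3123
2002-08-10 to 2002-12-31: 144 days, exemption €686,000 → (€837,000 − €686,000) × 1.7% × 144/365 = €1,012.7342
Total = €8,959.0466

€8,959.05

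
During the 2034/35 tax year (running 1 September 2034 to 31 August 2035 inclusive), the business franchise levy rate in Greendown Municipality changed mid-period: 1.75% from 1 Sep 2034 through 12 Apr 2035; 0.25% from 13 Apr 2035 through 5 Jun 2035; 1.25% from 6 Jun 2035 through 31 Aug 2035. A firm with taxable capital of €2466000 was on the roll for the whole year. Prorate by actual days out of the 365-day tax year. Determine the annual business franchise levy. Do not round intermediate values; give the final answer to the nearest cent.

€34743.58

1 Sep 2034 – 12 Apr 2035: 224 days at 1.75% → €2466000 × 1.75% × 224/365 = €26484.1644
13 Apr – 5 Jun 2035: 54 days at 0.25% → €2466000 × 0.25% × 54/365 = €912.0822
6 Jun – 31 Aug 2035: 87 days at 1.25% → €2466000 × 1.25% × 87/365 = €7347.3288
Total = €34743.5753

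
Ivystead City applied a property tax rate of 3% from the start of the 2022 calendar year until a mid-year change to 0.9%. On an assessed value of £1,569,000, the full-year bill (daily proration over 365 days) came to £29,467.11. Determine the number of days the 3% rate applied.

170 days

Let d = days at the first rate; then 365 − d days at the second rate.
£1,569,000 × [3%·d + 0.9%·(365−d)] / 365 = £29,467.11
Solving gives d = 170, so the new rate took effect on 20 Jun 2022.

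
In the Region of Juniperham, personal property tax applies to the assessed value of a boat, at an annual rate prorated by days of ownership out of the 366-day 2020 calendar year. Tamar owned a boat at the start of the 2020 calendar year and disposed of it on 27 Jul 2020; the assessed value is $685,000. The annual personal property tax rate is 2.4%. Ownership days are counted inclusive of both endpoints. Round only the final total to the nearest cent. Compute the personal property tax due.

$9,387.87

Days held (1 Jan – 27 Jul 2020): 209 out of 366
Tax = $685,000 × 2.4% × 209/366 = $9,387.8689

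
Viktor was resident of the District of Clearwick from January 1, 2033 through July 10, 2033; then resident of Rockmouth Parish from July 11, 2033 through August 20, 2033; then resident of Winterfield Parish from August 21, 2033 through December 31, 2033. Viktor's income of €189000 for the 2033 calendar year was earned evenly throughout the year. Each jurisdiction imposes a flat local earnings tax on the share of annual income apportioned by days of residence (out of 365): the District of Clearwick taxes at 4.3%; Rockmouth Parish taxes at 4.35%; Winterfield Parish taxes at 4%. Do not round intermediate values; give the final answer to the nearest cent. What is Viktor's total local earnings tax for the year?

The District of Clearwick, January 1 – July 10, 2033: 191 days → €189000 × 4.3% × 191/365 = €4252.7589
Rockmouth Parish, July 11 – August 20, 2033: 41 days → €189000 × 4.35% × 41/365 = €923.5110
Winterfield Parish, August 21 – December 31, 2033: 133 days → €189000 × 4% × 133/365 = €2754.7397
Total = €7931.0096

€7931.01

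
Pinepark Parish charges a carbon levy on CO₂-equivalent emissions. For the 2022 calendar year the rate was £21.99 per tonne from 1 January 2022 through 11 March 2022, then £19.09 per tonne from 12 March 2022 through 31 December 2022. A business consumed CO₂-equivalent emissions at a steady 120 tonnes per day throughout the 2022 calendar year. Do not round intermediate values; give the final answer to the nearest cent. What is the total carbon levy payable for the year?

£860502.00

1 January – 11 March 2022: 70 days × 120 tonnes/day = 8,400 tonnes at £21.99/tonne → £184716.00
12 March – 31 December 2022: 295 days × 120 tonnes/day = 35,400 tonnes at £19.09/tonne → £675786.00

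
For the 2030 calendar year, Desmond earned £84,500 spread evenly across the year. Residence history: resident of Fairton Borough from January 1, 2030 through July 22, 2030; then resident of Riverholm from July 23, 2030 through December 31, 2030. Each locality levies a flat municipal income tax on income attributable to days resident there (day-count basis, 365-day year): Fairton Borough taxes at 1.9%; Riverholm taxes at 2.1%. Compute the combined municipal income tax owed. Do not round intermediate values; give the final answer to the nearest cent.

£1,680.51

Fairton Borough, January 1 – July 22, 2030: 203 days → £84,500 × 1.9% × 203/365 = £892.9219
Riverholm, July 23 – December 31, 2030: 162 days → £84,500 × 2.1% × 162/365 = £787.5863
Total = £1,680.5082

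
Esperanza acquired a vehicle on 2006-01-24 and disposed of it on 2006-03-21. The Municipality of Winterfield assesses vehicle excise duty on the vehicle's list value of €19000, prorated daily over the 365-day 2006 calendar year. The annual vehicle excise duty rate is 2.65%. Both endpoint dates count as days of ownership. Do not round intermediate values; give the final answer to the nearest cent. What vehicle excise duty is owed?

€78.63

Days held (2006-01-24 to 2006-03-21): 57 out of 365
Tax = €19000 × 2.65% × 57/365 = €78.6288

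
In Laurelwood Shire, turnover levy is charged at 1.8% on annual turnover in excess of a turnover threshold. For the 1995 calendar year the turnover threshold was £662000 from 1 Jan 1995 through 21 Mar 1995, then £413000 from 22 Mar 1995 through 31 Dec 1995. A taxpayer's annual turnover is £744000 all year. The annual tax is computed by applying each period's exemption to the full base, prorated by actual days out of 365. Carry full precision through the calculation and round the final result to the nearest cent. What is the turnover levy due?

1 Jan – 21 Mar 1995: 80 days, exemption £662000 → (£744000 − £662000) × 1.8% × 80/365 = £323.5068
22 Mar – 31 Dec 1995: 285 days, exemption £413000 → (£744000 − £413000) × 1.8% × 285/365 = £4652.1370
Total = £4975.6438

£4975.64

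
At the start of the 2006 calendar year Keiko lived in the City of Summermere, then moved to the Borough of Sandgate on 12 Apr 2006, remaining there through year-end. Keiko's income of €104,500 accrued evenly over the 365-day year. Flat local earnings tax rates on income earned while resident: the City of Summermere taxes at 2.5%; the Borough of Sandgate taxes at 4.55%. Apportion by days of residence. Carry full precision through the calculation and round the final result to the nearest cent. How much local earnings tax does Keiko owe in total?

€4,161.96

The City of Summermere, 1 Jan – 11 Apr 2006: 101 days → €104,500 × 2.5% × 101/365 = €722.9110
The Borough of Sandgate, 12 Apr – 31 Dec 2006: 264 days → €104,500 × 4.55% × 264/365 = €3,439.0521
Total = €4,161.9630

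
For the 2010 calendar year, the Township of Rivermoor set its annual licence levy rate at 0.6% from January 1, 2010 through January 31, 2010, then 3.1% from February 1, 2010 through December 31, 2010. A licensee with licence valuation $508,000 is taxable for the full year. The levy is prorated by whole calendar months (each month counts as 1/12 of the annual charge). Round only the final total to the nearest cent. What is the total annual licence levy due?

$14,689.67

January 1 – January 31, 2010: 1 month at 0.6% → $508,000 × 0.6% × 1/12 = $254.0000
February 1 – December 31, 2010: 11 months at 3.1% → $508,000 × 3.1% × 11/12 = $14,435.6667
Total = $14,689.6667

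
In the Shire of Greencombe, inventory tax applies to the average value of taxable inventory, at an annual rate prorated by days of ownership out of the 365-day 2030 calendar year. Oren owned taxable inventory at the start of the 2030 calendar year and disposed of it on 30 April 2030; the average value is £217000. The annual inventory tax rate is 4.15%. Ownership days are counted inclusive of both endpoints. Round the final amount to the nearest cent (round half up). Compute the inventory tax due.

£2960.71

Days held (1 January – 30 April 2030): 120 out of 365
Tax = £217000 × 4.15% × 120/365 = £2960.7123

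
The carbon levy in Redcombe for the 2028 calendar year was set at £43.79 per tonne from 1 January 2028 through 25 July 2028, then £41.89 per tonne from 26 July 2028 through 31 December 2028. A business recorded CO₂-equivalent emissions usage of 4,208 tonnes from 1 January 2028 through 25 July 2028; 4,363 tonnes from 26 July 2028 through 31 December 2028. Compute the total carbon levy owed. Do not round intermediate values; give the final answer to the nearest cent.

1 January – 25 July 2028: 4,208 tonnes at £43.79/tonne → £184,268.32
26 July – 31 December 2028: 4,363 tonnes at £41.89/tonne → £182,766.07

£367,034.39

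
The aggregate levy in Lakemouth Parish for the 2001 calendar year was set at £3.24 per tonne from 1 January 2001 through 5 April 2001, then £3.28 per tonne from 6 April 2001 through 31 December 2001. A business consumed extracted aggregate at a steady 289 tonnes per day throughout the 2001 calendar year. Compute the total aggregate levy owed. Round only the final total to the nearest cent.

£344,892.60

1 January – 5 April 2001: 95 days × 289 tonnes/day = 27,455 tonnes at £3.24/tonne → £88,954.20
6 April – 31 December 2001: 270 days × 289 tonnes/day = 78,030 tonnes at £3.28/tonne → £255,938.40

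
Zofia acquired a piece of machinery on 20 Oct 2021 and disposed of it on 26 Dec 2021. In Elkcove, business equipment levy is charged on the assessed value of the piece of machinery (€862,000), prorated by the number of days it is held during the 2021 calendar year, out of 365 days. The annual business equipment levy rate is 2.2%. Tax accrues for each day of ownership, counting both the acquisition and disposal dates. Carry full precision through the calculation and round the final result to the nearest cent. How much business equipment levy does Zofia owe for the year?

Days held (20 Oct – 26 Dec 2021): 68 out of 365
Tax = €862,000 × 2.2% × 68/365 = €3,533.0192

€3,533.02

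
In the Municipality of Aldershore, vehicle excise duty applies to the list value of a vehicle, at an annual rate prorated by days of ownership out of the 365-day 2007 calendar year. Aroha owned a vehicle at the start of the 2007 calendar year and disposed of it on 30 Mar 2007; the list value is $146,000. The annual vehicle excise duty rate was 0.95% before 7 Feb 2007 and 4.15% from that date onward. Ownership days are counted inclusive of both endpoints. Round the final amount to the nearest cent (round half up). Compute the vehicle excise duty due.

1 Jan – 6 Feb 2007: 37 days at 0.95% → $146,000 × 0.95% × 37/365 = $140.6000
7 Feb – 30 Mar 2007: 52 days at 4.15% → $146,000 × 4.15% × 52/365 = $863.2000
Total = $1,003.8000

$1,003.80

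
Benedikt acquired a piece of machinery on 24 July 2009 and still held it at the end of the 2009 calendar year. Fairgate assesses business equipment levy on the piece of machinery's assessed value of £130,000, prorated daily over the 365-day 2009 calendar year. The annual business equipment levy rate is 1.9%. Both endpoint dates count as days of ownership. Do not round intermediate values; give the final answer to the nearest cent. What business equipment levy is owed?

£1,089.51

Days held (24 July – 31 December 2009): 161 out of 365
Tax = £130,000 × 1.9% × 161/365 = £1,089.5068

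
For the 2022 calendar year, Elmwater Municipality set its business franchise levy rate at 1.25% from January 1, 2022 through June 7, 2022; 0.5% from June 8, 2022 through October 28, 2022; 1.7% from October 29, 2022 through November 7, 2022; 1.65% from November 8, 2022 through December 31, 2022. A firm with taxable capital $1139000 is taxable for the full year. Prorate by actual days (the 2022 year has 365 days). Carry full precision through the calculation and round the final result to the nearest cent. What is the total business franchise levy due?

January 1 – June 7, 2022: 158 days at 1.25% → $1139000 × 1.25% × 158/365 = $6163.0822
June 8 – October 28, 2022: 143 days at 0.5% → $1139000 × 0.5% × 143/365 = $2231.1918
October 29 – November 7, 2022: 10 days at 1.7% → $1139000 × 1.7% × 10/365 = $530.4932
November 8 – December 31, 2022: 54 days at 1.65% → $1139000 × 1.65% × 54/365 = $2780.4082
Total = $11705.1753

$11705.18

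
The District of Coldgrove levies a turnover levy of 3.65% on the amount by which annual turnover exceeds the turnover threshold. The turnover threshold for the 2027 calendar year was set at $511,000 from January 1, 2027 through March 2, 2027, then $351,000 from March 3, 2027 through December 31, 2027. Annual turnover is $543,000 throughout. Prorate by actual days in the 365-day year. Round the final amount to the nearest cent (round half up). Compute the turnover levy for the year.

$6,032.00

January 1 – March 2, 2027: 61 days, exemption $511,000 → ($543,000 − $511,000) × 3.65% × 61/365 = $195.2000
March 3 – December 31, 2027: 304 days, exemption $351,000 → ($543,000 − $351,000) × 3.65% × 304/365 = $5,836.8000
Total = $6,032.0000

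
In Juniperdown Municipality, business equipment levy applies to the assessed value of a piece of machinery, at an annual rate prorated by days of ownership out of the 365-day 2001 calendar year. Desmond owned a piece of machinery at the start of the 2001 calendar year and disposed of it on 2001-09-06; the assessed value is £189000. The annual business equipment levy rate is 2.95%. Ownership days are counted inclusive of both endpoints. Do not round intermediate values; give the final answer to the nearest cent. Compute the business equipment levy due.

£3803.56

Days held (2001-01-01 to 2001-09-06): 249 out of 365
Tax = £189000 × 2.95% × 249/365 = £3803.5603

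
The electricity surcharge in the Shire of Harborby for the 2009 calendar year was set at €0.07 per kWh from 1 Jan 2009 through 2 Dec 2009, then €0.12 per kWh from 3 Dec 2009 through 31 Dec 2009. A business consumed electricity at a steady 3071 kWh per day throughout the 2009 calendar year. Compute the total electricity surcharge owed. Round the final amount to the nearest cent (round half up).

1 Jan – 2 Dec 2009: 336 days × 3071 kWh/day = 1,031,856 kWh at €0.07/kWh → €72,229.92
3 Dec – 31 Dec 2009: 29 days × 3071 kWh/day = 89,059 kWh at €0.12/kWh → €10,687.08

€82,917.00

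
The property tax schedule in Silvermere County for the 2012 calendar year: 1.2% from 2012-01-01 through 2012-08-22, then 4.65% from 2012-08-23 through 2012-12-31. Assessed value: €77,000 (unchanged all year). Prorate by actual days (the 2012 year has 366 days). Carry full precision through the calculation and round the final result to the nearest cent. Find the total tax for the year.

€1,874.82

2012-01-01 to 2012-08-22: 235 days at 1.2% → €77,000 × 1.2% × 235/366 = €593.2787
2012-08-23 to 2012-12-31: 131 days at 4.65% → €77,000 × 4.65% × 131/366 = €1,281.5451
Total = €1,874.8238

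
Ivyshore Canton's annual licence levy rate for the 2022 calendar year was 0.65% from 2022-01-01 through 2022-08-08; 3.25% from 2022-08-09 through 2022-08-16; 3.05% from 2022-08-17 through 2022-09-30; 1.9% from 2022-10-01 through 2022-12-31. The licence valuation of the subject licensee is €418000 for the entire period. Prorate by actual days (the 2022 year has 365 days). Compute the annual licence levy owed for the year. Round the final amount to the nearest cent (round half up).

2022-01-01 to 2022-08-08: 220 days at 0.65% → €418000 × 0.65% × 220/365 = €1637.6438
2022-08-09 to 2022-08-16: 8 days at 3.25% → €418000 × 3.25% × 8/365 = €297.7534
2022-08-17 to 2022-09-30: 45 days at 3.05% → €418000 × 3.05% × 45/365 = €1571.7945
2022-10-01 to 2022-12-31: 92 days at 1.9% → €418000 × 1.9% × 92/365 = €2001.8192
Total = €5509.0110

€5509.01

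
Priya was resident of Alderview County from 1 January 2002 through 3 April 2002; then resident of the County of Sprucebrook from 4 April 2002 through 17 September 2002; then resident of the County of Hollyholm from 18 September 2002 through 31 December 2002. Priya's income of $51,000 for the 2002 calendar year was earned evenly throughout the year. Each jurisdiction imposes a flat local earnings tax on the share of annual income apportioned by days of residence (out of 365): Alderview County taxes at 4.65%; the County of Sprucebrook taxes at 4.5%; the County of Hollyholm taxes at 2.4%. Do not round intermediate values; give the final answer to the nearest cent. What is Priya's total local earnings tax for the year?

$2,006.40

Alderview County, 1 January – 3 April 2002: 93 days → $51,000 × 4.65% × 93/365 = $604.2452
The County of Sprucebrook, 4 April – 17 September 2002: 167 days → $51,000 × 4.5% × 167/365 = $1,050.0411
The County of Hollyholm, 18 September – 31 December 2002: 105 days → $51,000 × 2.4% × 105/365 = $352.1096
Total = $2,006.3959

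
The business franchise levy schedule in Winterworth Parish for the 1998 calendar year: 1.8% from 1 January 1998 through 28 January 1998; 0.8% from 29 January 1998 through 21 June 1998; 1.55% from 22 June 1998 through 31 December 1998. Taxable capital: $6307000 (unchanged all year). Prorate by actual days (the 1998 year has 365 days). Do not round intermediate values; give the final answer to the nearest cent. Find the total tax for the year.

$80306.25

1 January – 28 January 1998: 28 days at 1.8% → $6307000 × 1.8% × 28/365 = $8708.8438
29 January – 21 June 1998: 144 days at 0.8% → $6307000 × 0.8% × 144/365 = $19905.9288
22 June – 31 December 1998: 193 days at 1.55% → $6307000 × 1.55% × 193/365 = $51691.4808
Total = $80306.2534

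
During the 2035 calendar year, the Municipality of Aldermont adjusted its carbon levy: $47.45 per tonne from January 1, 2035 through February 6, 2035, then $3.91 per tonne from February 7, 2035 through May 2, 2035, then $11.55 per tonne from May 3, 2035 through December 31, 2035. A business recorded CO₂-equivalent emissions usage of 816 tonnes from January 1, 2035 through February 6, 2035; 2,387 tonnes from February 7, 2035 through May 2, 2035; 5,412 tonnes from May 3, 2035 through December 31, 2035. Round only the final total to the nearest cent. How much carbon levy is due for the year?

January 1 – February 6, 2035: 816 tonnes at $47.45/tonne → $38,719.20
February 7 – May 2, 2035: 2,387 tonnes at $3.91/tonne → $9,333.17
May 3 – December 31, 2035: 5,412 tonnes at $11.55/tonne → $62,508.60

$110,560.97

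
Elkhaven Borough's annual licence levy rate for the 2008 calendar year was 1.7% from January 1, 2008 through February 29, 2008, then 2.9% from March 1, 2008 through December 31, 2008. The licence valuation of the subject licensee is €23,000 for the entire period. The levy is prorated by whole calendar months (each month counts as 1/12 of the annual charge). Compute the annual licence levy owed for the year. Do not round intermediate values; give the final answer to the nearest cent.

€621.00

January 1 – February 29, 2008: 2 months at 1.7% → €23,000 × 1.7% × 2/12 = €65.1667
March 1 – December 31, 2008: 10 months at 2.9% → €23,000 × 2.9% × 10/12 = €555.8333
Total = €621.0000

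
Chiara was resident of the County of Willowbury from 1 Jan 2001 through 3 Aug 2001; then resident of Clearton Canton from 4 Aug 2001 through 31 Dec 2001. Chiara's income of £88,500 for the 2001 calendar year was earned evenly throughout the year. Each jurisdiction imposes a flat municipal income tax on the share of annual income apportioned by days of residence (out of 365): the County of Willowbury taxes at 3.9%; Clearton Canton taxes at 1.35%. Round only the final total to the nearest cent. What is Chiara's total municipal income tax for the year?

£2,524.07

The County of Willowbury, 1 Jan – 3 Aug 2001: 215 days → £88,500 × 3.9% × 215/365 = £2,033.0753
Clearton Canton, 4 Aug – 31 Dec 2001: 150 days → £88,500 × 1.35% × 150/365 = £490.9932
Total = £2,524.0685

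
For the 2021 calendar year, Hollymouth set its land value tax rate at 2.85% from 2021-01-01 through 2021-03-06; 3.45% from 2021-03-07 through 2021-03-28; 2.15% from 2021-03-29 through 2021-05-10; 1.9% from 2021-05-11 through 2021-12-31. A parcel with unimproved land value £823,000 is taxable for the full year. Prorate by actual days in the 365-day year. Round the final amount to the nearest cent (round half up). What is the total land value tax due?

£18,040.61

2021-01-01 to 2021-03-06: 65 days at 2.85% → £823,000 × 2.85% × 65/365 = £4,177.0068
2021-03-07 to 2021-03-28: 22 days at 3.45% → £823,000 × 3.45% × 22/365 = £1,711.3890
2021-03-29 to 2021-05-10: 43 days at 2.15% → £823,000 × 2.15% × 43/365 = £2,084.5575
2021-05-11 to 2021-12-31: 235 days at 1.9% → £823,000 × 1.9% × 235/365 = £10,067.6575
Total = £18,040.6110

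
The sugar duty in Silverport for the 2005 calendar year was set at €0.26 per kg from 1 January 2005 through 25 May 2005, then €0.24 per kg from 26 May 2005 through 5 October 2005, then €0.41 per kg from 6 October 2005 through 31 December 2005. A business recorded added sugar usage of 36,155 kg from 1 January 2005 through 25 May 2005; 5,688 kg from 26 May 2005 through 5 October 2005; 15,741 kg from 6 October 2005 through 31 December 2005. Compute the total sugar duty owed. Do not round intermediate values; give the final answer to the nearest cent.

€17219.23

1 January – 25 May 2005: 36,155 kg at €0.26/kg → €9400.30
26 May – 5 October 2005: 5,688 kg at €0.24/kg → €1365.12
6 October – 31 December 2005: 15,741 kg at €0.41/kg → €6453.81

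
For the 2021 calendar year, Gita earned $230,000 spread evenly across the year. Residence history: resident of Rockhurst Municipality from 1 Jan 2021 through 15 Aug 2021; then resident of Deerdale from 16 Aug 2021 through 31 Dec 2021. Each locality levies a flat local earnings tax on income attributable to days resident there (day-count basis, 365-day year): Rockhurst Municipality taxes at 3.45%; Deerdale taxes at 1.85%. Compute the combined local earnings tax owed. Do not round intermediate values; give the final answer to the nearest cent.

$6,543.66

Rockhurst Municipality, 1 Jan – 15 Aug 2021: 227 days → $230,000 × 3.45% × 227/365 = $4,934.9178
Deerdale, 16 Aug – 31 Dec 2021: 138 days → $230,000 × 1.85% × 138/365 = $1,608.7397
Total = $6,543.6575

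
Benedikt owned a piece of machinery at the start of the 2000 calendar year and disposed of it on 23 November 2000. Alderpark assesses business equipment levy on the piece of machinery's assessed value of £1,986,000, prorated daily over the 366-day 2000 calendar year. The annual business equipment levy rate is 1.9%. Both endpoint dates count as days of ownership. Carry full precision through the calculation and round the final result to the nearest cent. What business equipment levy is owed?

£33,816.26

Days held (1 January – 23 November 2000): 328 out of 366
Tax = £1,986,000 × 1.9% × 328/366 = £33,816.2623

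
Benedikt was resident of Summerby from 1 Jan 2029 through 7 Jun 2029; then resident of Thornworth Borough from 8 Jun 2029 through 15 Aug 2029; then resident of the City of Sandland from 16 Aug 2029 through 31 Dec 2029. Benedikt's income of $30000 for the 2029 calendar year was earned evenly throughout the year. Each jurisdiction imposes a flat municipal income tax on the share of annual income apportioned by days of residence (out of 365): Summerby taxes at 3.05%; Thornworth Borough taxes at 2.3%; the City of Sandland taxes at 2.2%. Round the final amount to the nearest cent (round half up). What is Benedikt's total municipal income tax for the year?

$776.05

Summerby, 1 Jan – 7 Jun 2029: 158 days → $30000 × 3.05% × 158/365 = $396.0822
Thornworth Borough, 8 Jun – 15 Aug 2029: 69 days → $30000 × 2.3% × 69/365 = $130.4384
The City of Sandland, 16 Aug – 31 Dec 2029: 138 days → $30000 × 2.2% × 138/365 = $249.5342
Total = $776.0548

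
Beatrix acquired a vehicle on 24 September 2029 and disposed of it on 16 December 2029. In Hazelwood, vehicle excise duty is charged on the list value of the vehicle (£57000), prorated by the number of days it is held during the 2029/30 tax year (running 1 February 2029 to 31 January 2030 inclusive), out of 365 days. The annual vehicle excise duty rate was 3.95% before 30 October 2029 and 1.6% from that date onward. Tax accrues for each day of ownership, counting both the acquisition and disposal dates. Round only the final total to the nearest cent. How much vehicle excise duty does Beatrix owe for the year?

£342.00

24 September – 29 October 2029: 36 days at 3.95% → £57000 × 3.95% × 36/365 = £222.0658
30 October – 16 December 2029: 48 days at 1.6% → £57000 × 1.6% × 48/365 = £119.9342
Total = £342.0000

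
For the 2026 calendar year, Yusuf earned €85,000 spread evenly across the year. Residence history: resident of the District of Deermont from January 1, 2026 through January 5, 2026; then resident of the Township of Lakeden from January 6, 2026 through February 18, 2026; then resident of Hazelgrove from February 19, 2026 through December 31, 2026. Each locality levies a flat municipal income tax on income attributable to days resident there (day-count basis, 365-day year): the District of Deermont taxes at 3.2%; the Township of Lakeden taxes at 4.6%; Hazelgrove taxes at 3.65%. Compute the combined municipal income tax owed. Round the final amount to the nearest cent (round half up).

The District of Deermont, January 1 – January 5, 2026: 5 days → €85,000 × 3.2% × 5/365 = €37.2603
The Township of Lakeden, January 6 – February 18, 2026: 44 days → €85,000 × 4.6% × 44/365 = €471.3425
Hazelgrove, February 19 – December 31, 2026: 316 days → €85,000 × 3.65% × 316/365 = €2,686.0000
Total = €3,194.6027

€3,194.60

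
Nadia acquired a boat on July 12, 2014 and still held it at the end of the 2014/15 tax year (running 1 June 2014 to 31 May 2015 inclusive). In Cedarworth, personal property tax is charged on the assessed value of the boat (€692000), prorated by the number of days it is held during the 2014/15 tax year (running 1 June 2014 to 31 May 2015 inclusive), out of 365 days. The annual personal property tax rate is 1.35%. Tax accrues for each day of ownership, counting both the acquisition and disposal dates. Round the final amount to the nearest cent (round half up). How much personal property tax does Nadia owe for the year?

Days held (July 12, 2014 – May 31, 2015): 324 out of 365
Tax = €692000 × 1.35% × 324/365 = €8292.6247

€8292.62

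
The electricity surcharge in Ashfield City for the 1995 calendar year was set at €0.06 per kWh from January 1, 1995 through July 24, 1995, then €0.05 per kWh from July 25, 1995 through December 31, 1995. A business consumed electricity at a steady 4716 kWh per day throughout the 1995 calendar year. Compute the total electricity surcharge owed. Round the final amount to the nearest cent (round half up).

January 1 – July 24, 1995: 205 days × 4716 kWh/day = 966,780 kWh at €0.06/kWh → €58006.80
July 25 – December 31, 1995: 160 days × 4716 kWh/day = 754,560 kWh at €0.05/kWh → €37728.00

€95734.80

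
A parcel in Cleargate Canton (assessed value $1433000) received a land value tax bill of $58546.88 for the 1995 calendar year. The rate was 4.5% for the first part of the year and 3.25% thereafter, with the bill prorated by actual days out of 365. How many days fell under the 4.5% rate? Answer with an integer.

244 days

Let d = days at the first rate; then 365 − d days at the second rate.
$1433000 × [4.5%·d + 3.25%·(365−d)] / 365 = $58546.88
Solving gives d = 244, so the new rate took effect on 2 Sep 1995.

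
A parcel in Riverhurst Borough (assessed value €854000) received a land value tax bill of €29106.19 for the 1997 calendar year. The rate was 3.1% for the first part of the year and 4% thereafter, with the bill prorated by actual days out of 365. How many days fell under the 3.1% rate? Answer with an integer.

Let d = days at the first rate; then 365 − d days at the second rate.
€854000 × [3.1%·d + 4%·(365−d)] / 365 = €29106.19
Solving gives d = 240, so the new rate took effect on August 29, 1997.

240 days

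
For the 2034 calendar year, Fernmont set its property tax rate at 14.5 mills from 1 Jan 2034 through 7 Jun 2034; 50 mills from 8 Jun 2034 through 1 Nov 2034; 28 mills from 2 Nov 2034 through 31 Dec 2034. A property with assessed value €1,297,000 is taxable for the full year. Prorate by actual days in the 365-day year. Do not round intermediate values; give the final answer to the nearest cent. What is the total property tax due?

€40,228.32

1 Jan – 7 Jun 2034: 158 days at 14.5 mills → €1,297,000 × 1.45% × 158/365 = €8,140.8959
8 Jun – 1 Nov 2034: 147 days at 50 mills → €1,297,000 × 5% × 147/365 = €26,117.6712
2 Nov – 31 Dec 2034: 60 days at 28 mills → €1,297,000 × 2.8% × 60/365 = €5,969.7534
Total = €40,228.3205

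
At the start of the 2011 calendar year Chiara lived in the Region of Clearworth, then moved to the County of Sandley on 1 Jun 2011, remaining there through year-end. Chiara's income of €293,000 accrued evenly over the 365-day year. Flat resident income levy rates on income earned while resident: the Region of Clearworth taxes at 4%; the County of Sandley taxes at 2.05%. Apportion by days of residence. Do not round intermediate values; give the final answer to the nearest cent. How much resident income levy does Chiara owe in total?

The Region of Clearworth, 1 Jan – 31 May 2011: 151 days → €293,000 × 4% × 151/365 = €4,848.5479
The County of Sandley, 1 Jun – 31 Dec 2011: 214 days → €293,000 × 2.05% × 214/365 = €3,521.6192
Total = €8,370.1671

€8,370.17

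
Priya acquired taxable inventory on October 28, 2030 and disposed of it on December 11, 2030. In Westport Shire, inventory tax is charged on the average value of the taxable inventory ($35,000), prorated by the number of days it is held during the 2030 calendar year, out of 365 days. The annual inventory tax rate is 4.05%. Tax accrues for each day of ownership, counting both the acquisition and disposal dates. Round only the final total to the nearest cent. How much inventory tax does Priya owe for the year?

Days held (October 28 – December 11, 2030): 45 out of 365
Tax = $35,000 × 4.05% × 45/365 = $174.7603

$174.76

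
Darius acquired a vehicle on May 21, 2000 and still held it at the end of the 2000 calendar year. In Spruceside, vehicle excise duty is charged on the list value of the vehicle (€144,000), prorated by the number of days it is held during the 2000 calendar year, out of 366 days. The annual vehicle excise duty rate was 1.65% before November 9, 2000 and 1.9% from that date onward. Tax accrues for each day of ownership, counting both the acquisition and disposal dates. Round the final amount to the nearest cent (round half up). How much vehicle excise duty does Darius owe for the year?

€1,512.79

May 21 – November 8, 2000: 172 days at 1.65% → €144,000 × 1.65% × 172/366 = €1,116.5902
November 9 – December 31, 2000: 53 days at 1.9% → €144,000 × 1.9% × 53/366 = €396.1967
Total = €1,512.7869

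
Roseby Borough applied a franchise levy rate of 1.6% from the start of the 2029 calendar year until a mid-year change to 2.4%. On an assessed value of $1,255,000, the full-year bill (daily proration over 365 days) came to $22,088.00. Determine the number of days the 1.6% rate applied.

Let d = days at the first rate; then 365 − d days at the second rate.
$1,255,000 × [1.6%·d + 2.4%·(365−d)] / 365 = $22,088.00
Solving gives d = 292, so the new rate took effect on 20 Oct 2029.

292 days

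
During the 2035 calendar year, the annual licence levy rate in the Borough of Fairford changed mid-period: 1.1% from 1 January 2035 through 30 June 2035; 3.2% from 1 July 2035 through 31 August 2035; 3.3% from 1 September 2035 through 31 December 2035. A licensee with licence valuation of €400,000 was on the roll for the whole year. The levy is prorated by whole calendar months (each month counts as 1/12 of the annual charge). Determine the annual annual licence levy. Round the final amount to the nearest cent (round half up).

€8,733.33

1 January – 30 June 2035: 6 months at 1.1% → €400,000 × 1.1% × 6/12 = €2,200.0000
1 July – 31 August 2035: 2 months at 3.2% → €400,000 × 3.2% × 2/12 = €2,133.3333
1 September – 31 December 2035: 4 months at 3.3% → €400,000 × 3.3% × 4/12 = €4,400.0000
Total = €8,733.3333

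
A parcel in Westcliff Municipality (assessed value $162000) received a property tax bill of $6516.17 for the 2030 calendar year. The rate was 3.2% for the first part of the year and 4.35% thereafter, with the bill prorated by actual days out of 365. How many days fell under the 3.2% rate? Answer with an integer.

Let d = days at the first rate; then 365 − d days at the second rate.
$162000 × [3.2%·d + 4.35%·(365−d)] / 365 = $6516.17
Solving gives d = 104, so the new rate took effect on 15 April 2030.

104 days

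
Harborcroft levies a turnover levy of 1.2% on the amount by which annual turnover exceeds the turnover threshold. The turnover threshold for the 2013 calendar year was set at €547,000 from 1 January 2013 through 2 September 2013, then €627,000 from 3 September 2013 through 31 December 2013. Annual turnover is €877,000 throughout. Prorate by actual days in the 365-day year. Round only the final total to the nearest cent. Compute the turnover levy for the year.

€3,644.38

1 January – 2 September 2013: 245 days, exemption €547,000 → (€877,000 − €547,000) × 1.2% × 245/365 = €2,658.0822
3 September – 31 December 2013: 120 days, exemption €627,000 → (€877,000 − €627,000) × 1.2% × 120/365 = €986.3014
Total = €3,644.3836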